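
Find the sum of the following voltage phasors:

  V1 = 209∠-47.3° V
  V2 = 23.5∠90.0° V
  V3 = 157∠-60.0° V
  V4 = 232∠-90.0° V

Step 1 — Convert each phasor to rectangular form:
  V1 = 209·(cos(-47.3°) + j·sin(-47.3°)) = 141.7 - j153.6 V
  V2 = 23.5·(cos(90.0°) + j·sin(90.0°)) = 0 + j23.5 V
  V3 = 157·(cos(-60.0°) + j·sin(-60.0°)) = 78.5 - j136 V
  V4 = 232·(cos(-90.0°) + j·sin(-90.0°)) = 0 - j232 V
Step 2 — Sum components: V_total = 220.2 - j498.1 V.
Step 3 — Convert to polar: |V_total| = 544.6 V, ∠V_total = -66.1°.

V_total = 544.6∠-66.1° V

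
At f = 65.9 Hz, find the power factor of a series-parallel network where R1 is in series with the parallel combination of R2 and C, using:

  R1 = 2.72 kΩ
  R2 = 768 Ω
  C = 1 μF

Step 1 — Angular frequency: ω = 2π·f = 2π·65.9 = 414.1 rad/s.
Step 2 — Component impedances:
  R1: Z = R = 2720 Ω
  R2: Z = R = 768 Ω
  C: Z = 1/(jωC) = -j/(ω·C) = 0 - j2415 Ω
Step 3 — Parallel branch: R2 || C = 1/(1/R2 + 1/C) = 697.5 - j221.8 Ω.
Step 4 — Series with R1: Z_total = R1 + (R2 || C) = 3417 - j221.8 Ω = 3425∠-3.7° Ω.
Step 5 — Power factor: PF = cos(φ) = Re(Z)/|Z| = 3417.5/3424.7 = 0.9979.
Step 6 — Type: Im(Z) = -221.8 ⇒ leading (phase φ = -3.7°).

PF = 0.9979 (leading, φ = -3.7°)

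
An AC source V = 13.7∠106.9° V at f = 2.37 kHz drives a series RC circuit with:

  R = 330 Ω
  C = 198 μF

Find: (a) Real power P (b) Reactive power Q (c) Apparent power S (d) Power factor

Step 1 — Angular frequency: ω = 2π·f = 2π·2370 = 1.489e+04 rad/s.
Step 2 — Component impedances:
  R: Z = R = 330 Ω
  C: Z = 1/(jωC) = -j/(ω·C) = 0 - j0.3392 Ω
Step 3 — Series combination: Z_total = R + C = 330 - j0.3392 Ω = 330∠-0.1° Ω.
Step 4 — Source phasor: V = 13.7∠106.9° V = -3.983 + j13.11 V.
Step 5 — Current: I = V / Z = -0.01211 + j0.03971 A = 0.04152∠107.0° A.
Step 6 — Complex power: S = V·I* = 0.5688 - j0.0005845 VA.
Step 7 — Real power: P = Re(S) = 0.5688 W.
Step 8 — Reactive power: Q = Im(S) = -0.0005845 VAR.
Step 9 — Apparent power: |S| = 0.5688 VA.
Step 10 — Power factor: PF = P/|S| = 1 (leading).

(a) P = 0.5688 W  (b) Q = -0.0005845 VAR  (c) S = 0.5688 VA  (d) PF = 1 (leading)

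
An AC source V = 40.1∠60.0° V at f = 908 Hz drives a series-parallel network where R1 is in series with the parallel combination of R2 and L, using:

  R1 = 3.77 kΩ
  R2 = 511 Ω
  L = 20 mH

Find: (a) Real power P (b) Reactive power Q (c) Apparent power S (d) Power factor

Step 1 — Angular frequency: ω = 2π·f = 2π·908 = 5705 rad/s.
Step 2 — Component impedances:
  R1: Z = R = 3770 Ω
  R2: Z = R = 511 Ω
  L: Z = jωL = j·5705·0.02 = 0 + j114.1 Ω
Step 3 — Parallel branch: R2 || L = 1/(1/R2 + 1/L) = 24.27 + j108.7 Ω.
Step 4 — Series with R1: Z_total = R1 + (R2 || L) = 3794 + j108.7 Ω = 3796∠1.6° Ω.
Step 5 — Source phasor: V = 40.1∠60.0° V = 20.05 + j34.73 V.
Step 6 — Current: I = V / Z = 0.005542 + j0.008994 A = 0.01056∠58.4° A.
Step 7 — Complex power: S = V·I* = 0.4235 + j0.01213 VA.
Step 8 — Real power: P = Re(S) = 0.4235 W.
Step 9 — Reactive power: Q = Im(S) = 0.01213 VAR.
Step 10 — Apparent power: |S| = 0.4236 VA.
Step 11 — Power factor: PF = P/|S| = 0.9996 (lagging).

(a) P = 0.4235 W  (b) Q = 0.01213 VAR  (c) S = 0.4236 VA  (d) PF = 0.9996 (lagging)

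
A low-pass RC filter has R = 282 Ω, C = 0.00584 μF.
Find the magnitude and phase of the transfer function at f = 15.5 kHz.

Step 1 — Angular frequency: ω = 2π·1.55e+04 = 9.739e+04 rad/s.
Step 2 — Transfer function: H(jω) = 1/(1 + jωRC).
Step 3 — Denominator: 1 + jωRC = 1 + j·9.739e+04·282·5.84e-09 = 1 + j0.1604.
Step 4 — H = 0.9749 - j0.1564.
Step 5 — Magnitude: |H| = 0.9874 (-0.1 dB); phase: φ = -9.1°.

|H| = 0.9874 (-0.1 dB), φ = -9.1°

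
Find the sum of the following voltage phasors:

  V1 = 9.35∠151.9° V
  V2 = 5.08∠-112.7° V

Step 1 — Convert each phasor to rectangular form:
  V1 = 9.35·(cos(151.9°) + j·sin(151.9°)) = -8.248 + j4.404 V
  V2 = 5.08·(cos(-112.7°) + j·sin(-112.7°)) = -1.96 - j4.686 V
Step 2 — Sum components: V_total = -10.21 - j0.2825 V.
Step 3 — Convert to polar: |V_total| = 10.21 V, ∠V_total = -178.4°.

V_total = 10.21∠-178.4° V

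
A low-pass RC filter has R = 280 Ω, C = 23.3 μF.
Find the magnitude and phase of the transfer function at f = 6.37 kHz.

Step 1 — Angular frequency: ω = 2π·6370 = 4.002e+04 rad/s.
Step 2 — Transfer function: H(jω) = 1/(1 + jωRC).
Step 3 — Denominator: 1 + jωRC = 1 + j·4.002e+04·280·2.33e-05 = 1 + j261.1.
Step 4 — H = 1.467e-05 - j0.00383.
Step 5 — Magnitude: |H| = 0.00383 (-48.3 dB); phase: φ = -89.8°.

|H| = 0.00383 (-48.3 dB), φ = -89.8°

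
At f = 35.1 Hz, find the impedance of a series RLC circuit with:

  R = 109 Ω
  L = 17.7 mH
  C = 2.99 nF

Step 1 — Angular frequency: ω = 2π·f = 2π·35.1 = 220.5 rad/s.
Step 2 — Component impedances:
  R: Z = R = 109 Ω
  L: Z = jωL = j·220.5·0.0177 = 0 + j3.904 Ω
  C: Z = 1/(jωC) = -j/(ω·C) = 0 - j1.516e+06 Ω
Step 3 — Series combination: Z_total = R + L + C = 109 - j1.516e+06 Ω = 1.516e+06∠-90.0° Ω.

Z = 109 - j1.516e+06 Ω = 1.516e+06∠-90.0° Ω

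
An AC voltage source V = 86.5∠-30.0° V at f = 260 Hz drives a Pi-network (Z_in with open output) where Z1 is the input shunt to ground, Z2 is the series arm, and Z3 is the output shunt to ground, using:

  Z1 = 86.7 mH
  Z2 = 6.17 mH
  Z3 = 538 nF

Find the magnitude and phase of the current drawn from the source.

Step 1 — Angular frequency: ω = 2π·f = 2π·260 = 1634 rad/s.
Step 2 — Component impedances:
  Z1: Z = jωL = j·1634·0.0867 = 0 + j141.6 Ω
  Z2: Z = jωL = j·1634·0.00617 = 0 + j10.08 Ω
  Z3: Z = 1/(jωC) = -j/(ω·C) = 0 - j1138 Ω
Step 3 — With open output, the series arm Z2 and the output shunt Z3 appear in series to ground: Z2 + Z3 = 0 - j1128 Ω.
Step 4 — Parallel with input shunt Z1: Z_in = Z1 || (Z2 + Z3) = 0 + j162 Ω = 162∠90.0° Ω.
Step 5 — Source phasor: V = 86.5∠-30.0° V = 74.91 - j43.25 V.
Step 6 — Ohm's law: I = V / Z_total = (74.91 - j43.25) / (0 + j162) = -0.267 - j0.4625 A.
Step 7 — Convert to polar: |I| = 0.534 A, ∠I = -120.0°.

I = 0.534∠-120.0° A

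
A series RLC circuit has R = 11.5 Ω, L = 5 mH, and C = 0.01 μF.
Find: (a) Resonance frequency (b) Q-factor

Step 1 — Resonance condition Im(Z)=0 gives ω₀ = 1/√(LC).
Step 2 — ω₀ = 1/√(0.005·1e-08) = 1.414e+05 rad/s.
Step 3 — f₀ = ω₀/(2π) = 2.251e+04 Hz.
Step 4 — Series Q: Q = ω₀L/R = 1.414e+05·0.005/11.5 = 61.49.

(a) f₀ = 2.251e+04 Hz  (b) Q = 61.49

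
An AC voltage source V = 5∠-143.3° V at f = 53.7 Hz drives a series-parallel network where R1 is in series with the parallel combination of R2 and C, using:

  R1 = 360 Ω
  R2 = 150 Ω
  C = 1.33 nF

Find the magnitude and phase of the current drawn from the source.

Step 1 — Angular frequency: ω = 2π·f = 2π·53.7 = 337.4 rad/s.
Step 2 — Component impedances:
  R1: Z = R = 360 Ω
  R2: Z = R = 150 Ω
  C: Z = 1/(jωC) = -j/(ω·C) = 0 - j2.228e+06 Ω
Step 3 — Parallel branch: R2 || C = 1/(1/R2 + 1/C) = 150 - j0.0101 Ω.
Step 4 — Series with R1: Z_total = R1 + (R2 || C) = 510 - j0.0101 Ω = 510∠-0.0° Ω.
Step 5 — Source phasor: V = 5∠-143.3° V = -4.009 - j2.988 V.
Step 6 — Ohm's law: I = V / Z_total = (-4.009 - j2.988) / (510 - j0.0101) = -0.00786 - j0.005859 A.
Step 7 — Convert to polar: |I| = 0.009804 A, ∠I = -143.3°.

I = 0.009804∠-143.3° A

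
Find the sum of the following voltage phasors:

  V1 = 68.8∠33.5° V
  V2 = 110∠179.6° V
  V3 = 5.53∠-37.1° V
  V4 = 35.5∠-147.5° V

Step 1 — Convert each phasor to rectangular form:
  V1 = 68.8·(cos(33.5°) + j·sin(33.5°)) = 57.37 + j37.97 V
  V2 = 110·(cos(179.6°) + j·sin(179.6°)) = -110 + j0.7679 V
  V3 = 5.53·(cos(-37.1°) + j·sin(-37.1°)) = 4.411 - j3.336 V
  V4 = 35.5·(cos(-147.5°) + j·sin(-147.5°)) = -29.94 - j19.07 V
Step 2 — Sum components: V_total = -78.16 + j16.33 V.
Step 3 — Convert to polar: |V_total| = 79.84 V, ∠V_total = 168.2°.

V_total = 79.84∠168.2° V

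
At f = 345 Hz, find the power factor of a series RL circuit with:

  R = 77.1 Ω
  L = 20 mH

Step 1 — Angular frequency: ω = 2π·f = 2π·345 = 2168 rad/s.
Step 2 — Component impedances:
  R: Z = R = 77.1 Ω
  L: Z = jωL = j·2168·0.02 = 0 + j43.35 Ω
Step 3 — Series combination: Z_total = R + L = 77.1 + j43.35 Ω = 88.45∠29.3° Ω.
Step 4 — Power factor: PF = cos(φ) = Re(Z)/|Z| = 77.1/88.453 = 0.8716.
Step 5 — Type: Im(Z) = 43.35 ⇒ lagging (phase φ = 29.3°).

PF = 0.8716 (lagging, φ = 29.3°)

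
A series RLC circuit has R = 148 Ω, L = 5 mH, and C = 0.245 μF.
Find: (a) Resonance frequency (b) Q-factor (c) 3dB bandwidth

Step 1 — Resonance condition Im(Z)=0 gives ω₀ = 1/√(LC).
Step 2 — ω₀ = 1/√(0.005·2.45e-07) = 2.857e+04 rad/s.
Step 3 — f₀ = ω₀/(2π) = 4547 Hz.
Step 4 — Series Q: Q = ω₀L/R = 2.857e+04·0.005/148 = 0.9653.
Step 5 — 3dB bandwidth: Δω = ω₀/Q = 2.96e+04 rad/s; BW = Δω/(2π) = 4711 Hz.

(a) f₀ = 4547 Hz  (b) Q = 0.9653  (c) BW = 4711 Hz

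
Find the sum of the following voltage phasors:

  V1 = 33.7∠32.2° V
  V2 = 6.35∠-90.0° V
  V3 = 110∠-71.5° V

Step 1 — Convert each phasor to rectangular form:
  V1 = 33.7·(cos(32.2°) + j·sin(32.2°)) = 28.52 + j17.96 V
  V2 = 6.35·(cos(-90.0°) + j·sin(-90.0°)) = 0 - j6.35 V
  V3 = 110·(cos(-71.5°) + j·sin(-71.5°)) = 34.9 - j104.3 V
Step 2 — Sum components: V_total = 63.42 - j92.71 V.
Step 3 — Convert to polar: |V_total| = 112.3 V, ∠V_total = -55.6°.

V_total = 112.3∠-55.6° V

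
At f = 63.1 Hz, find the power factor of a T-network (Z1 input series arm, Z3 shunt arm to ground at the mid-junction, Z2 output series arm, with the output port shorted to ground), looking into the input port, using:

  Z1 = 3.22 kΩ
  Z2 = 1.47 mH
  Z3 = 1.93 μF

Step 1 — Angular frequency: ω = 2π·f = 2π·63.1 = 396.5 rad/s.
Step 2 — Component impedances:
  Z1: Z = R = 3220 Ω
  Z2: Z = jωL = j·396.5·0.00147 = 0 + j0.5828 Ω
  Z3: Z = 1/(jωC) = -j/(ω·C) = 0 - j1307 Ω
Step 3 — With the output port shorted to ground, the output series arm Z2 runs from the junction to ground; the shunt arm Z3 also runs from the junction to ground. They appear in parallel: Z3 || Z2 = 0 + j0.5831 Ω.
Step 4 — Series with input arm Z1: Z_in = Z1 + (Z3 || Z2) = 3220 + j0.5831 Ω = 3220∠0.0° Ω.
Step 5 — Power factor: PF = cos(φ) = Re(Z)/|Z| = 3220/3220 = 1.
Step 6 — Type: Im(Z) = 0.5831 ⇒ lagging (phase φ = 0.0°).

PF = 1 (lagging, φ = 0.0°)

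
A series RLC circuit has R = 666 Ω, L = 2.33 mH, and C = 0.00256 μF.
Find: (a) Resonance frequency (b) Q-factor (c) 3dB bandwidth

Step 1 — Resonance condition Im(Z)=0 gives ω₀ = 1/√(LC).
Step 2 — ω₀ = 1/√(0.00233·2.56e-09) = 4.095e+05 rad/s.
Step 3 — f₀ = ω₀/(2π) = 6.517e+04 Hz.
Step 4 — Series Q: Q = ω₀L/R = 4.095e+05·0.00233/666 = 1.432.
Step 5 — 3dB bandwidth: Δω = ω₀/Q = 2.858e+05 rad/s; BW = Δω/(2π) = 4.549e+04 Hz.

(a) f₀ = 6.517e+04 Hz  (b) Q = 1.432  (c) BW = 4.549e+04 Hz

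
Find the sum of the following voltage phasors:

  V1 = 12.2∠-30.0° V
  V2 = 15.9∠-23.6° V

Step 1 — Convert each phasor to rectangular form:
  V1 = 12.2·(cos(-30.0°) + j·sin(-30.0°)) = 10.57 - j6.1 V
  V2 = 15.9·(cos(-23.6°) + j·sin(-23.6°)) = 14.57 - j6.366 V
Step 2 — Sum components: V_total = 25.14 - j12.47 V.
Step 3 — Convert to polar: |V_total| = 28.06 V, ∠V_total = -26.4°.

V_total = 28.06∠-26.4° V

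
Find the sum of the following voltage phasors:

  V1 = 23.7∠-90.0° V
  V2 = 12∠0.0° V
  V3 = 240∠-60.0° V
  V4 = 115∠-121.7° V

Step 1 — Convert each phasor to rectangular form:
  V1 = 23.7·(cos(-90.0°) + j·sin(-90.0°)) = 0 - j23.7 V
  V2 = 12·(cos(0.0°) + j·sin(0.0°)) = 12 V
  V3 = 240·(cos(-60.0°) + j·sin(-60.0°)) = 120 - j207.8 V
  V4 = 115·(cos(-121.7°) + j·sin(-121.7°)) = -60.43 - j97.84 V
Step 2 — Sum components: V_total = 71.57 - j329.4 V.
Step 3 — Convert to polar: |V_total| = 337.1 V, ∠V_total = -77.7°.

V_total = 337.1∠-77.7° V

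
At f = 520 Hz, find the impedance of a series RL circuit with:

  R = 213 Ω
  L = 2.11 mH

Step 1 — Angular frequency: ω = 2π·f = 2π·520 = 3267 rad/s.
Step 2 — Component impedances:
  R: Z = R = 213 Ω
  L: Z = jωL = j·3267·0.00211 = 0 + j6.894 Ω
Step 3 — Series combination: Z_total = R + L = 213 + j6.894 Ω = 213.1∠1.9° Ω.

Z = 213 + j6.894 Ω = 213.1∠1.9° Ω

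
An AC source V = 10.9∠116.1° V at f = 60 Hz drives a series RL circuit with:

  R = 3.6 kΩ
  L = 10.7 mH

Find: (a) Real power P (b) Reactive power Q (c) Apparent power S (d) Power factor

Step 1 — Angular frequency: ω = 2π·f = 2π·60 = 377 rad/s.
Step 2 — Component impedances:
  R: Z = R = 3600 Ω
  L: Z = jωL = j·377·0.0107 = 0 + j4.034 Ω
Step 3 — Series combination: Z_total = R + L = 3600 + j4.034 Ω = 3600∠0.1° Ω.
Step 4 — Source phasor: V = 10.9∠116.1° V = -4.795 + j9.789 V.
Step 5 — Current: I = V / Z = -0.001329 + j0.002721 A = 0.003028∠116.0° A.
Step 6 — Complex power: S = V·I* = 0.033 + j3.698e-05 VA.
Step 7 — Real power: P = Re(S) = 0.033 W.
Step 8 — Reactive power: Q = Im(S) = 3.698e-05 VAR.
Step 9 — Apparent power: |S| = 0.033 VA.
Step 10 — Power factor: PF = P/|S| = 1 (lagging).

(a) P = 0.033 W  (b) Q = 3.698e-05 VAR  (c) S = 0.033 VA  (d) PF = 1 (lagging)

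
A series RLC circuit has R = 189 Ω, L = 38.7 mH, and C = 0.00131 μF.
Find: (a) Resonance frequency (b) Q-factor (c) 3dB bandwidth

Step 1 — Resonance condition Im(Z)=0 gives ω₀ = 1/√(LC).
Step 2 — ω₀ = 1/√(0.0387·1.31e-09) = 1.404e+05 rad/s.
Step 3 — f₀ = ω₀/(2π) = 2.235e+04 Hz.
Step 4 — Series Q: Q = ω₀L/R = 1.404e+05·0.0387/189 = 28.76.
Step 5 — 3dB bandwidth: Δω = ω₀/Q = 4884 rad/s; BW = Δω/(2π) = 777.3 Hz.

(a) f₀ = 2.235e+04 Hz  (b) Q = 28.76  (c) BW = 777.3 Hz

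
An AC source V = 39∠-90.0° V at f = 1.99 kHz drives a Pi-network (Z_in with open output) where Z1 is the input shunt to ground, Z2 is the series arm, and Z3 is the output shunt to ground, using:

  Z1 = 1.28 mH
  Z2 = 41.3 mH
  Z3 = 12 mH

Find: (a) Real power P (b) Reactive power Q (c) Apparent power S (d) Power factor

Step 1 — Angular frequency: ω = 2π·f = 2π·1990 = 1.25e+04 rad/s.
Step 2 — Component impedances:
  Z1: Z = jωL = j·1.25e+04·0.00128 = 0 + j16 Ω
  Z2: Z = jωL = j·1.25e+04·0.0413 = 0 + j516.4 Ω
  Z3: Z = jωL = j·1.25e+04·0.012 = 0 + j150 Ω
Step 3 — With open output, the series arm Z2 and the output shunt Z3 appear in series to ground: Z2 + Z3 = 0 + j666.4 Ω.
Step 4 — Parallel with input shunt Z1: Z_in = Z1 || (Z2 + Z3) = 0 + j15.63 Ω = 15.63∠90.0° Ω.
Step 5 — Source phasor: V = 39∠-90.0° V = 0 - j39 V.
Step 6 — Current: I = V / Z = -2.495 A = 2.495∠-180.0° A.
Step 7 — Complex power: S = V·I* = 0 + j97.32 VA.
Step 8 — Real power: P = Re(S) = 0 W.
Step 9 — Reactive power: Q = Im(S) = 97.32 VAR.
Step 10 — Apparent power: |S| = 97.32 VA.
Step 11 — Power factor: PF = P/|S| = 0 (lagging).

(a) P = 0 W  (b) Q = 97.32 VAR  (c) S = 97.32 VA  (d) PF = 0 (lagging)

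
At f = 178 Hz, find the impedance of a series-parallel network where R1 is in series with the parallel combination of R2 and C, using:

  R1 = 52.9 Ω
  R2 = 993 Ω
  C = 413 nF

Step 1 — Angular frequency: ω = 2π·f = 2π·178 = 1118 rad/s.
Step 2 — Component impedances:
  R1: Z = R = 52.9 Ω
  R2: Z = R = 993 Ω
  C: Z = 1/(jωC) = -j/(ω·C) = 0 - j2165 Ω
Step 3 — Parallel branch: R2 || C = 1/(1/R2 + 1/C) = 820.4 - j376.3 Ω.
Step 4 — Series with R1: Z_total = R1 + (R2 || C) = 873.3 - j376.3 Ω = 950.9∠-23.3° Ω.

Z = 873.3 - j376.3 Ω = 950.9∠-23.3° Ω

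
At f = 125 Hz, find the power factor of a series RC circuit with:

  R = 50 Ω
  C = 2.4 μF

Step 1 — Angular frequency: ω = 2π·f = 2π·125 = 785.4 rad/s.
Step 2 — Component impedances:
  R: Z = R = 50 Ω
  C: Z = 1/(jωC) = -j/(ω·C) = 0 - j530.5 Ω
Step 3 — Series combination: Z_total = R + C = 50 - j530.5 Ω = 532.9∠-84.6° Ω.
Step 4 — Power factor: PF = cos(φ) = Re(Z)/|Z| = 50/532.9 = 0.09383.
Step 5 — Type: Im(Z) = -530.5 ⇒ leading (phase φ = -84.6°).

PF = 0.09383 (leading, φ = -84.6°)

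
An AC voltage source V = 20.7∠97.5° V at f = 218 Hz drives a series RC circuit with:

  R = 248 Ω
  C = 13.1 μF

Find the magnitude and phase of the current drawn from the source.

Step 1 — Angular frequency: ω = 2π·f = 2π·218 = 1370 rad/s.
Step 2 — Component impedances:
  R: Z = R = 248 Ω
  C: Z = 1/(jωC) = -j/(ω·C) = 0 - j55.73 Ω
Step 3 — Series combination: Z_total = R + C = 248 - j55.73 Ω = 254.2∠-12.7° Ω.
Step 4 — Source phasor: V = 20.7∠97.5° V = -2.702 + j20.52 V.
Step 5 — Ohm's law: I = V / Z_total = (-2.702 + j20.52) / (248 - j55.73) = -0.02807 + j0.07645 A.
Step 6 — Convert to polar: |I| = 0.08144 A, ∠I = 110.2°.

I = 0.08144∠110.2° A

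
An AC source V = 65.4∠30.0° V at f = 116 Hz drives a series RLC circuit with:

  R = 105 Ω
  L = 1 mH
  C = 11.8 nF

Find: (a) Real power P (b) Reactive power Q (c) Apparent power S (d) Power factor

Step 1 — Angular frequency: ω = 2π·f = 2π·116 = 728.8 rad/s.
Step 2 — Component impedances:
  R: Z = R = 105 Ω
  L: Z = jωL = j·728.8·0.001 = 0 + j0.7288 Ω
  C: Z = 1/(jωC) = -j/(ω·C) = 0 - j1.163e+05 Ω
Step 3 — Series combination: Z_total = R + L + C = 105 - j1.163e+05 Ω = 1.163e+05∠-89.9° Ω.
Step 4 — Source phasor: V = 65.4∠30.0° V = 56.64 + j32.7 V.
Step 5 — Current: I = V / Z = -0.0002808 + j0.0004874 A = 0.0005625∠119.9° A.
Step 6 — Complex power: S = V·I* = 3.322e-05 - j0.03679 VA.
Step 7 — Real power: P = Re(S) = 3.322e-05 W.
Step 8 — Reactive power: Q = Im(S) = -0.03679 VAR.
Step 9 — Apparent power: |S| = 0.03679 VA.
Step 10 — Power factor: PF = P/|S| = 0.000903 (leading).

(a) P = 3.322e-05 W  (b) Q = -0.03679 VAR  (c) S = 0.03679 VA  (d) PF = 0.000903 (leading)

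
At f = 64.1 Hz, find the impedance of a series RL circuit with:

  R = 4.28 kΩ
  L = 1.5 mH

Step 1 — Angular frequency: ω = 2π·f = 2π·64.1 = 402.8 rad/s.
Step 2 — Component impedances:
  R: Z = R = 4280 Ω
  L: Z = jωL = j·402.8·0.0015 = 0 + j0.6041 Ω
Step 3 — Series combination: Z_total = R + L = 4280 + j0.6041 Ω = 4280∠0.0° Ω.

Z = 4280 + j0.6041 Ω = 4280∠0.0° Ω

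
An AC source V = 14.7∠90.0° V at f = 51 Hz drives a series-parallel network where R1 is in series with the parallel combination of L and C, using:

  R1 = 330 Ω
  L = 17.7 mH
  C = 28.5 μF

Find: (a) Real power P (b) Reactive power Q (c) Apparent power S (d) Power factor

Step 1 — Angular frequency: ω = 2π·f = 2π·51 = 320.4 rad/s.
Step 2 — Component impedances:
  R1: Z = R = 330 Ω
  L: Z = jωL = j·320.4·0.0177 = 0 + j5.672 Ω
  C: Z = 1/(jωC) = -j/(ω·C) = 0 - j109.5 Ω
Step 3 — Parallel branch: L || C = 1/(1/L + 1/C) = 0 + j5.982 Ω.
Step 4 — Series with R1: Z_total = R1 + (L || C) = 330 + j5.982 Ω = 330.1∠1.0° Ω.
Step 5 — Source phasor: V = 14.7∠90.0° V = 0 + j14.7 V.
Step 6 — Current: I = V / Z = 0.0008072 + j0.04453 A = 0.04454∠89.0° A.
Step 7 — Complex power: S = V·I* = 0.6546 + j0.01187 VA.
Step 8 — Real power: P = Re(S) = 0.6546 W.
Step 9 — Reactive power: Q = Im(S) = 0.01187 VAR.
Step 10 — Apparent power: |S| = 0.6547 VA.
Step 11 — Power factor: PF = P/|S| = 0.9998 (lagging).

(a) P = 0.6546 W  (b) Q = 0.01187 VAR  (c) S = 0.6547 VA  (d) PF = 0.9998 (lagging)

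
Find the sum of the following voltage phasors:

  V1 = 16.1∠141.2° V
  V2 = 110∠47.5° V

Step 1 — Convert each phasor to rectangular form:
  V1 = 16.1·(cos(141.2°) + j·sin(141.2°)) = -12.55 + j10.09 V
  V2 = 110·(cos(47.5°) + j·sin(47.5°)) = 74.31 + j81.1 V
Step 2 — Sum components: V_total = 61.77 + j91.19 V.
Step 3 — Convert to polar: |V_total| = 110.1 V, ∠V_total = 55.9°.

V_total = 110.1∠55.9° V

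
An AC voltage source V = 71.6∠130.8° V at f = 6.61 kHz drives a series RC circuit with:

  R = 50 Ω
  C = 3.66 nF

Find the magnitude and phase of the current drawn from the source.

Step 1 — Angular frequency: ω = 2π·f = 2π·6610 = 4.153e+04 rad/s.
Step 2 — Component impedances:
  R: Z = R = 50 Ω
  C: Z = 1/(jωC) = -j/(ω·C) = 0 - j6579 Ω
Step 3 — Series combination: Z_total = R + C = 50 - j6579 Ω = 6579∠-89.6° Ω.
Step 4 — Source phasor: V = 71.6∠130.8° V = -46.78 + j54.2 V.
Step 5 — Ohm's law: I = V / Z_total = (-46.78 + j54.2) / (50 - j6579) = -0.008292 - j0.007049 A.
Step 6 — Convert to polar: |I| = 0.01088 A, ∠I = -139.6°.

I = 0.01088∠-139.6° A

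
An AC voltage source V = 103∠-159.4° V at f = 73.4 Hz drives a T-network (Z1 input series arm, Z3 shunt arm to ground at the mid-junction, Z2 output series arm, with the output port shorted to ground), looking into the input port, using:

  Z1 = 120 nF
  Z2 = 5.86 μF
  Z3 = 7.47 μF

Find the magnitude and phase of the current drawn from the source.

Step 1 — Angular frequency: ω = 2π·f = 2π·73.4 = 461.2 rad/s.
Step 2 — Component impedances:
  Z1: Z = 1/(jωC) = -j/(ω·C) = 0 - j1.807e+04 Ω
  Z2: Z = 1/(jωC) = -j/(ω·C) = 0 - j370 Ω
  Z3: Z = 1/(jωC) = -j/(ω·C) = 0 - j290.3 Ω
Step 3 — With the output port shorted to ground, the output series arm Z2 runs from the junction to ground; the shunt arm Z3 also runs from the junction to ground. They appear in parallel: Z3 || Z2 = 0 - j162.7 Ω.
Step 4 — Series with input arm Z1: Z_in = Z1 + (Z3 || Z2) = 0 - j1.823e+04 Ω = 1.823e+04∠-90.0° Ω.
Step 5 — Source phasor: V = 103∠-159.4° V = -96.41 - j36.24 V.
Step 6 — Ohm's law: I = V / Z_total = (-96.41 - j36.24) / (0 - j1.823e+04) = 0.001988 - j0.005288 A.
Step 7 — Convert to polar: |I| = 0.005649 A, ∠I = -69.4°.

I = 0.005649∠-69.4° A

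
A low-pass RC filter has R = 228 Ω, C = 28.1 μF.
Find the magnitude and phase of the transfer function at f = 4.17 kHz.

Step 1 — Angular frequency: ω = 2π·4170 = 2.62e+04 rad/s.
Step 2 — Transfer function: H(jω) = 1/(1 + jωRC).
Step 3 — Denominator: 1 + jωRC = 1 + j·2.62e+04·228·2.81e-05 = 1 + j167.9.
Step 4 — H = 3.549e-05 - j0.005957.
Step 5 — Magnitude: |H| = 0.005957 (-44.5 dB); phase: φ = -89.7°.

|H| = 0.005957 (-44.5 dB), φ = -89.7°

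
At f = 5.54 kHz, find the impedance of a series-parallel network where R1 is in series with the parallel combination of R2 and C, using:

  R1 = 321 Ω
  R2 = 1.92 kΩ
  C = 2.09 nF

Step 1 — Angular frequency: ω = 2π·f = 2π·5540 = 3.481e+04 rad/s.
Step 2 — Component impedances:
  R1: Z = R = 321 Ω
  R2: Z = R = 1920 Ω
  C: Z = 1/(jωC) = -j/(ω·C) = 0 - j1.375e+04 Ω
Step 3 — Parallel branch: R2 || C = 1/(1/R2 + 1/C) = 1883 - j263.1 Ω.
Step 4 — Series with R1: Z_total = R1 + (R2 || C) = 2204 - j263.1 Ω = 2220∠-6.8° Ω.

Z = 2204 - j263.1 Ω = 2220∠-6.8° Ω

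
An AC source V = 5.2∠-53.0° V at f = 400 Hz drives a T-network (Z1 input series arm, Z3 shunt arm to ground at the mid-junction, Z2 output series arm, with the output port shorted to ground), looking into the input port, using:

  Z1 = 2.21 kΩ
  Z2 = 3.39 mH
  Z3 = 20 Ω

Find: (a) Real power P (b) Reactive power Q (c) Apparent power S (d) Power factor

Step 1 — Angular frequency: ω = 2π·f = 2π·400 = 2513 rad/s.
Step 2 — Component impedances:
  Z1: Z = R = 2210 Ω
  Z2: Z = jωL = j·2513·0.00339 = 0 + j8.52 Ω
  Z3: Z = R = 20 Ω
Step 3 — With the output port shorted to ground, the output series arm Z2 runs from the junction to ground; the shunt arm Z3 also runs from the junction to ground. They appear in parallel: Z3 || Z2 = 3.072 + j7.211 Ω.
Step 4 — Series with input arm Z1: Z_in = Z1 + (Z3 || Z2) = 2213 + j7.211 Ω = 2213∠0.2° Ω.
Step 5 — Source phasor: V = 5.2∠-53.0° V = 3.129 - j4.153 V.
Step 6 — Current: I = V / Z = 0.001408 - j0.001881 A = 0.00235∠-53.2° A.
Step 7 — Complex power: S = V·I* = 0.01222 + j3.981e-05 VA.
Step 8 — Real power: P = Re(S) = 0.01222 W.
Step 9 — Reactive power: Q = Im(S) = 3.981e-05 VAR.
Step 10 — Apparent power: |S| = 0.01222 VA.
Step 11 — Power factor: PF = P/|S| = 1 (lagging).

(a) P = 0.01222 W  (b) Q = 3.981e-05 VAR  (c) S = 0.01222 VA  (d) PF = 1 (lagging)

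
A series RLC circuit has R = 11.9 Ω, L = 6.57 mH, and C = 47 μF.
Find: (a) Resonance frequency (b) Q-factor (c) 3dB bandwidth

Step 1 — Resonance: ω₀ = 1/√(LC) = 1/√(0.00657·4.7e-05) = 1800 rad/s.
Step 2 — f₀ = ω₀/(2π) = 286.4 Hz.
Step 3 — Series Q: Q = ω₀L/R = 1800·0.00657/11.9 = 0.9935.
Step 4 — Bandwidth: Δω = ω₀/Q = 1811 rad/s; BW = Δω/(2π) = 288.3 Hz.

(a) f₀ = 286.4 Hz  (b) Q = 0.9935  (c) BW = 288.3 Hz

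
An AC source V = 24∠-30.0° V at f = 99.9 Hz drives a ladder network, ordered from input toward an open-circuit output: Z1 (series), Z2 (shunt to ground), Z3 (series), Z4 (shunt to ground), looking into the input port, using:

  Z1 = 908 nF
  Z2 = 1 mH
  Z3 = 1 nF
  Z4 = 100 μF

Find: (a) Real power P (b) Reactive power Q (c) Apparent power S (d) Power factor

Step 1 — Angular frequency: ω = 2π·f = 2π·99.9 = 627.7 rad/s.
Step 2 — Component impedances:
  Z1: Z = 1/(jωC) = -j/(ω·C) = 0 - j1755 Ω
  Z2: Z = jωL = j·627.7·0.001 = 0 + j0.6277 Ω
  Z3: Z = 1/(jωC) = -j/(ω·C) = 0 - j1.593e+06 Ω
  Z4: Z = 1/(jωC) = -j/(ω·C) = 0 - j15.93 Ω
Step 3 — Ladder network (open output): work backward from the far end, alternating series and parallel combinations. Z_in = 0 - j1754 Ω = 1754∠-90.0° Ω.
Step 4 — Source phasor: V = 24∠-30.0° V = 20.78 - j12 V.
Step 5 — Current: I = V / Z = 0.006842 + j0.01185 A = 0.01368∠60.0° A.
Step 6 — Complex power: S = V·I* = 0 - j0.3284 VA.
Step 7 — Real power: P = Re(S) = 0 W.
Step 8 — Reactive power: Q = Im(S) = -0.3284 VAR.
Step 9 — Apparent power: |S| = 0.3284 VA.
Step 10 — Power factor: PF = P/|S| = 0 (leading).

(a) P = 0 W  (b) Q = -0.3284 VAR  (c) S = 0.3284 VA  (d) PF = 0 (leading)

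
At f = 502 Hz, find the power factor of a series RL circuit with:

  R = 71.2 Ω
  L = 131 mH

Step 1 — Angular frequency: ω = 2π·f = 2π·502 = 3154 rad/s.
Step 2 — Component impedances:
  R: Z = R = 71.2 Ω
  L: Z = jωL = j·3154·0.131 = 0 + j413.2 Ω
Step 3 — Series combination: Z_total = R + L = 71.2 + j413.2 Ω = 419.3∠80.2° Ω.
Step 4 — Power factor: PF = cos(φ) = Re(Z)/|Z| = 71.2/419.3 = 0.1698.
Step 5 — Type: Im(Z) = 413.2 ⇒ lagging (phase φ = 80.2°).

PF = 0.1698 (lagging, φ = 80.2°)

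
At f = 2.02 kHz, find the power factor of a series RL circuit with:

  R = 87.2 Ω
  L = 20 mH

Step 1 — Angular frequency: ω = 2π·f = 2π·2020 = 1.269e+04 rad/s.
Step 2 — Component impedances:
  R: Z = R = 87.2 Ω
  L: Z = jωL = j·1.269e+04·0.02 = 0 + j253.8 Ω
Step 3 — Series combination: Z_total = R + L = 87.2 + j253.8 Ω = 268.4∠71.0° Ω.
Step 4 — Power factor: PF = cos(φ) = Re(Z)/|Z| = 87.2/268.4 = 0.3249.
Step 5 — Type: Im(Z) = 253.8 ⇒ lagging (phase φ = 71.0°).

PF = 0.3249 (lagging, φ = 71.0°)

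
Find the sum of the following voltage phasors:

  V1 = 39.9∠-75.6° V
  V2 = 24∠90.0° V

Step 1 — Convert each phasor to rectangular form:
  V1 = 39.9·(cos(-75.6°) + j·sin(-75.6°)) = 9.923 - j38.65 V
  V2 = 24·(cos(90.0°) + j·sin(90.0°)) = 0 + j24 V
Step 2 — Sum components: V_total = 9.923 - j14.65 V.
Step 3 — Convert to polar: |V_total| = 17.69 V, ∠V_total = -55.9°.

V_total = 17.69∠-55.9° V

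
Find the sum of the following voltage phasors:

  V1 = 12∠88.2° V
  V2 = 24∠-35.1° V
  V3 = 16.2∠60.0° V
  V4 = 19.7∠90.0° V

Step 1 — Convert each phasor to rectangular form:
  V1 = 12·(cos(88.2°) + j·sin(88.2°)) = 0.3769 + j11.99 V
  V2 = 24·(cos(-35.1°) + j·sin(-35.1°)) = 19.64 - j13.8 V
  V3 = 16.2·(cos(60.0°) + j·sin(60.0°)) = 8.1 + j14.03 V
  V4 = 19.7·(cos(90.0°) + j·sin(90.0°)) = 0 + j19.7 V
Step 2 — Sum components: V_total = 28.11 + j31.92 V.
Step 3 — Convert to polar: |V_total| = 42.54 V, ∠V_total = 48.6°.

V_total = 42.54∠48.6° V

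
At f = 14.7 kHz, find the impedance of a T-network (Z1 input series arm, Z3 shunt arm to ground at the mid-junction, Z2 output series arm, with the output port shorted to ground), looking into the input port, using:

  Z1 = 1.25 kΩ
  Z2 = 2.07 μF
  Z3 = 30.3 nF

Step 1 — Angular frequency: ω = 2π·f = 2π·1.47e+04 = 9.236e+04 rad/s.
Step 2 — Component impedances:
  Z1: Z = R = 1250 Ω
  Z2: Z = 1/(jωC) = -j/(ω·C) = 0 - j5.23 Ω
  Z3: Z = 1/(jωC) = -j/(ω·C) = 0 - j357.3 Ω
Step 3 — With the output port shorted to ground, the output series arm Z2 runs from the junction to ground; the shunt arm Z3 also runs from the junction to ground. They appear in parallel: Z3 || Z2 = 0 - j5.155 Ω.
Step 4 — Series with input arm Z1: Z_in = Z1 + (Z3 || Z2) = 1250 - j5.155 Ω = 1250∠-0.2° Ω.

Z = 1250 - j5.155 Ω = 1250∠-0.2° Ω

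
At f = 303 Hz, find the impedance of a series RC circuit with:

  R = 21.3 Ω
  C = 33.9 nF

Step 1 — Angular frequency: ω = 2π·f = 2π·303 = 1904 rad/s.
Step 2 — Component impedances:
  R: Z = R = 21.3 Ω
  C: Z = 1/(jωC) = -j/(ω·C) = 0 - j1.549e+04 Ω
Step 3 — Series combination: Z_total = R + C = 21.3 - j1.549e+04 Ω = 1.549e+04∠-89.9° Ω.

Z = 21.3 - j1.549e+04 Ω = 1.549e+04∠-89.9° Ω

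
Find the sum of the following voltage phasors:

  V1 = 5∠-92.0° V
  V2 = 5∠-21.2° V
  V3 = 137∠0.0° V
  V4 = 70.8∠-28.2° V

Step 1 — Convert each phasor to rectangular form:
  V1 = 5·(cos(-92.0°) + j·sin(-92.0°)) = -0.1745 - j4.997 V
  V2 = 5·(cos(-21.2°) + j·sin(-21.2°)) = 4.662 - j1.808 V
  V3 = 137·(cos(0.0°) + j·sin(0.0°)) = 137 V
  V4 = 70.8·(cos(-28.2°) + j·sin(-28.2°)) = 62.4 - j33.46 V
Step 2 — Sum components: V_total = 203.9 - j40.26 V.
Step 3 — Convert to polar: |V_total| = 207.8 V, ∠V_total = -11.2°.

V_total = 207.8∠-11.2° V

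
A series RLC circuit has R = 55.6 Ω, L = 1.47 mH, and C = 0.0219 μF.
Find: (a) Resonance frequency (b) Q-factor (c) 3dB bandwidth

Step 1 — Resonance: ω₀ = 1/√(LC) = 1/√(0.00147·2.19e-08) = 1.762e+05 rad/s.
Step 2 — f₀ = ω₀/(2π) = 2.805e+04 Hz.
Step 3 — Series Q: Q = ω₀L/R = 1.762e+05·0.00147/55.6 = 4.66.
Step 4 — Bandwidth: Δω = ω₀/Q = 3.782e+04 rad/s; BW = Δω/(2π) = 6020 Hz.

(a) f₀ = 2.805e+04 Hz  (b) Q = 4.66  (c) BW = 6020 Hz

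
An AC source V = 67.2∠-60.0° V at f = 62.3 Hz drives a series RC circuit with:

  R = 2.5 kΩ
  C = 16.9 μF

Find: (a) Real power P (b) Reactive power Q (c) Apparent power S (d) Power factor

Step 1 — Angular frequency: ω = 2π·f = 2π·62.3 = 391.4 rad/s.
Step 2 — Component impedances:
  R: Z = R = 2500 Ω
  C: Z = 1/(jωC) = -j/(ω·C) = 0 - j151.2 Ω
Step 3 — Series combination: Z_total = R + C = 2500 - j151.2 Ω = 2505∠-3.5° Ω.
Step 4 — Source phasor: V = 67.2∠-60.0° V = 33.6 - j58.2 V.
Step 5 — Current: I = V / Z = 0.01479 - j0.02238 A = 0.02683∠-56.5° A.
Step 6 — Complex power: S = V·I* = 1.8 - j0.1088 VA.
Step 7 — Real power: P = Re(S) = 1.8 W.
Step 8 — Reactive power: Q = Im(S) = -0.1088 VAR.
Step 9 — Apparent power: |S| = 1.803 VA.
Step 10 — Power factor: PF = P/|S| = 0.9982 (leading).

(a) P = 1.8 W  (b) Q = -0.1088 VAR  (c) S = 1.803 VA  (d) PF = 0.9982 (leading)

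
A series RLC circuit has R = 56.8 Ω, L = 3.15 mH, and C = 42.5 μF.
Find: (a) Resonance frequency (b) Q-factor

Step 1 — Resonance condition Im(Z)=0 gives ω₀ = 1/√(LC).
Step 2 — ω₀ = 1/√(0.00315·4.25e-05) = 2733 rad/s.
Step 3 — f₀ = ω₀/(2π) = 435 Hz.
Step 4 — Series Q: Q = ω₀L/R = 2733·0.00315/56.8 = 0.1516.

(a) f₀ = 435 Hz  (b) Q = 0.1516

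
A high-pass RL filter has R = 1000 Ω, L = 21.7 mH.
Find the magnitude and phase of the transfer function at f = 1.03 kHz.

Step 1 — Angular frequency: ω = 2π·1030 = 6472 rad/s.
Step 2 — Transfer function: H(jω) = jωL/(R + jωL).
Step 3 — Numerator jωL = j·140.4; denominator R + jωL = 1000 + j140.4.
Step 4 — H = 0.01934 + j0.1377.
Step 5 — Magnitude: |H| = 0.1391 (-17.1 dB); phase: φ = 82.0°.

|H| = 0.1391 (-17.1 dB), φ = 82.0°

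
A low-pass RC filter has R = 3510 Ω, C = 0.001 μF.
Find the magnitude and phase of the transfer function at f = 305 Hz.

Step 1 — Angular frequency: ω = 2π·305 = 1916 rad/s.
Step 2 — Transfer function: H(jω) = 1/(1 + jωRC).
Step 3 — Denominator: 1 + jωRC = 1 + j·1916·3510·1e-09 = 1 + j0.006726.
Step 4 — H = 1 - j0.006726.
Step 5 — Magnitude: |H| = 1 (-0.0 dB); phase: φ = -0.4°.

|H| = 1 (-0.0 dB), φ = -0.4°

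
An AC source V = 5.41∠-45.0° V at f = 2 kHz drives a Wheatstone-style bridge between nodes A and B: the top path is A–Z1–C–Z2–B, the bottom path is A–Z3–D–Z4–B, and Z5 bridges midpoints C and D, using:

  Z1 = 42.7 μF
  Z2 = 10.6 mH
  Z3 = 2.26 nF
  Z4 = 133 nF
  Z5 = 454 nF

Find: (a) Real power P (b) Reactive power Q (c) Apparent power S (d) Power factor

Step 1 — Angular frequency: ω = 2π·f = 2π·2000 = 1.257e+04 rad/s.
Step 2 — Component impedances:
  Z1: Z = 1/(jωC) = -j/(ω·C) = 0 - j1.864 Ω
  Z2: Z = jωL = j·1.257e+04·0.0106 = 0 + j133.2 Ω
  Z3: Z = 1/(jωC) = -j/(ω·C) = 0 - j3.521e+04 Ω
  Z4: Z = 1/(jωC) = -j/(ω·C) = 0 - j598.3 Ω
  Z5: Z = 1/(jωC) = -j/(ω·C) = 0 - j175.3 Ω
Step 3 — Bridge requires nodal analysis (the Z5 bridge couples midpoints C and D, so the two paths cannot be reduced to a simple series/parallel combination). Setting node B to ground and injecting 1 A at node A, the 3-node admittance system at A, C, D solves to V_A = Z_AB = 0 + j159.1 Ω = 159.1∠90.0° Ω.
Step 4 — Source phasor: V = 5.41∠-45.0° V = 3.825 - j3.825 V.
Step 5 — Current: I = V / Z = -0.02405 - j0.02405 A = 0.03401∠-135.0° A.
Step 6 — Complex power: S = V·I* = 0 + j0.184 VA.
Step 7 — Real power: P = Re(S) = 0 W.
Step 8 — Reactive power: Q = Im(S) = 0.184 VAR.
Step 9 — Apparent power: |S| = 0.184 VA.
Step 10 — Power factor: PF = P/|S| = 0 (lagging).

(a) P = 0 W  (b) Q = 0.184 VAR  (c) S = 0.184 VA  (d) PF = 0 (lagging)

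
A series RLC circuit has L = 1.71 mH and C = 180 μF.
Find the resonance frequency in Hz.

Step 1 — Resonance condition Im(Z)=0 gives ω₀ = 1/√(LC).
Step 2 — ω₀ = 1/√(0.00171·0.00018) = 1802 rad/s.
Step 3 — f₀ = ω₀/(2π) = 286.9 Hz.

f₀ = 286.9 Hz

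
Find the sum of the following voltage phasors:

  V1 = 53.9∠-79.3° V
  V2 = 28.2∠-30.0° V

Step 1 — Convert each phasor to rectangular form:
  V1 = 53.9·(cos(-79.3°) + j·sin(-79.3°)) = 10.01 - j52.96 V
  V2 = 28.2·(cos(-30.0°) + j·sin(-30.0°)) = 24.42 - j14.1 V
Step 2 — Sum components: V_total = 34.43 - j67.06 V.
Step 3 — Convert to polar: |V_total| = 75.38 V, ∠V_total = -62.8°.

V_total = 75.38∠-62.8° V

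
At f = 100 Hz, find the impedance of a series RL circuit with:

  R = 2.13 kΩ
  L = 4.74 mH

Step 1 — Angular frequency: ω = 2π·f = 2π·100 = 628.3 rad/s.
Step 2 — Component impedances:
  R: Z = R = 2130 Ω
  L: Z = jωL = j·628.3·0.00474 = 0 + j2.978 Ω
Step 3 — Series combination: Z_total = R + L = 2130 + j2.978 Ω = 2130∠0.1° Ω.

Z = 2130 + j2.978 Ω = 2130∠0.1° Ω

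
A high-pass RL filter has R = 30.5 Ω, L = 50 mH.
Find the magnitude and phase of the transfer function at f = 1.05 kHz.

Step 1 — Angular frequency: ω = 2π·1050 = 6597 rad/s.
Step 2 — Transfer function: H(jω) = jωL/(R + jωL).
Step 3 — Numerator jωL = j·329.9; denominator R + jωL = 30.5 + j329.9.
Step 4 — H = 0.9915 + j0.09168.
Step 5 — Magnitude: |H| = 0.9958 (-0.0 dB); phase: φ = 5.3°.

|H| = 0.9958 (-0.0 dB), φ = 5.3°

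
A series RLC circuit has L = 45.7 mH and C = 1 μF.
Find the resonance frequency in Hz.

Step 1 — Resonance condition Im(Z)=0 gives ω₀ = 1/√(LC).
Step 2 — ω₀ = 1/√(0.0457·1e-06) = 4678 rad/s.
Step 3 — f₀ = ω₀/(2π) = 744.5 Hz.

f₀ = 744.5 Hz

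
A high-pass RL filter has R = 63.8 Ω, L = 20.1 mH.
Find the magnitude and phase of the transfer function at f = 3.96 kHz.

Step 1 — Angular frequency: ω = 2π·3960 = 2.488e+04 rad/s.
Step 2 — Transfer function: H(jω) = jωL/(R + jωL).
Step 3 — Numerator jωL = j·500.1; denominator R + jωL = 63.8 + j500.1.
Step 4 — H = 0.984 + j0.1255.
Step 5 — Magnitude: |H| = 0.992 (-0.1 dB); phase: φ = 7.3°.

|H| = 0.992 (-0.1 dB), φ = 7.3°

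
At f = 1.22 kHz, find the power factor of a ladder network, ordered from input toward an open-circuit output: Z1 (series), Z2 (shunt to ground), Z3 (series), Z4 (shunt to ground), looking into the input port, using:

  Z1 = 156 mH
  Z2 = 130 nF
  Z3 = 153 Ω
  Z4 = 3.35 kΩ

Step 1 — Angular frequency: ω = 2π·f = 2π·1220 = 7665 rad/s.
Step 2 — Component impedances:
  Z1: Z = jωL = j·7665·0.156 = 0 + j1196 Ω
  Z2: Z = 1/(jωC) = -j/(ω·C) = 0 - j1003 Ω
  Z3: Z = R = 153 Ω
  Z4: Z = R = 3350 Ω
Step 3 — Ladder network (open output): work backward from the far end, alternating series and parallel combinations. Z_in = 265.7 + j268.4 Ω = 377.7∠45.3° Ω.
Step 4 — Power factor: PF = cos(φ) = Re(Z)/|Z| = 265.7/377.7 = 0.7035.
Step 5 — Type: Im(Z) = 268.4 ⇒ lagging (phase φ = 45.3°).

PF = 0.7035 (lagging, φ = 45.3°)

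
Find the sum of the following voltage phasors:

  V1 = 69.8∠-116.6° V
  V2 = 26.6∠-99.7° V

Step 1 — Convert each phasor to rectangular form:
  V1 = 69.8·(cos(-116.6°) + j·sin(-116.6°)) = -31.25 - j62.41 V
  V2 = 26.6·(cos(-99.7°) + j·sin(-99.7°)) = -4.482 - j26.22 V
Step 2 — Sum components: V_total = -35.74 - j88.63 V.
Step 3 — Convert to polar: |V_total| = 95.56 V, ∠V_total = -112.0°.

V_total = 95.56∠-112.0° V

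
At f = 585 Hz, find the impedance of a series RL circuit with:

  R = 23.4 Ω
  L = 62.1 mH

Step 1 — Angular frequency: ω = 2π·f = 2π·585 = 3676 rad/s.
Step 2 — Component impedances:
  R: Z = R = 23.4 Ω
  L: Z = jωL = j·3676·0.0621 = 0 + j228.3 Ω
Step 3 — Series combination: Z_total = R + L = 23.4 + j228.3 Ω = 229.5∠84.1° Ω.

Z = 23.4 + j228.3 Ω = 229.5∠84.1° Ω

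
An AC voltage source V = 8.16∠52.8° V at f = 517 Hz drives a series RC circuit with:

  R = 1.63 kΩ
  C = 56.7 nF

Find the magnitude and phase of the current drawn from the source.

Step 1 — Angular frequency: ω = 2π·f = 2π·517 = 3248 rad/s.
Step 2 — Component impedances:
  R: Z = R = 1630 Ω
  C: Z = 1/(jωC) = -j/(ω·C) = 0 - j5429 Ω
Step 3 — Series combination: Z_total = R + C = 1630 - j5429 Ω = 5669∠-73.3° Ω.
Step 4 — Source phasor: V = 8.16∠52.8° V = 4.934 + j6.5 V.
Step 5 — Ohm's law: I = V / Z_total = (4.934 + j6.5) / (1630 - j5429) = -0.0008479 + j0.001163 A.
Step 6 — Convert to polar: |I| = 0.001439 A, ∠I = 126.1°.

I = 0.001439∠126.1° A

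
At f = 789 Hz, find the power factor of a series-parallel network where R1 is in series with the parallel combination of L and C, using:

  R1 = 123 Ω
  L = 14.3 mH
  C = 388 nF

Step 1 — Angular frequency: ω = 2π·f = 2π·789 = 4957 rad/s.
Step 2 — Component impedances:
  R1: Z = R = 123 Ω
  L: Z = jωL = j·4957·0.0143 = 0 + j70.89 Ω
  C: Z = 1/(jωC) = -j/(ω·C) = 0 - j519.9 Ω
Step 3 — Parallel branch: L || C = 1/(1/L + 1/C) = 0 + j82.08 Ω.
Step 4 — Series with R1: Z_total = R1 + (L || C) = 123 + j82.08 Ω = 147.9∠33.7° Ω.
Step 5 — Power factor: PF = cos(φ) = Re(Z)/|Z| = 123/147.87 = 0.8318.
Step 6 — Type: Im(Z) = 82.08 ⇒ lagging (phase φ = 33.7°).

PF = 0.8318 (lagging, φ = 33.7°)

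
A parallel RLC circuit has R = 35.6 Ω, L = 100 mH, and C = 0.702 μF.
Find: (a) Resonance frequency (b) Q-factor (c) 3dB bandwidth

Step 1 — Resonance: ω₀ = 1/√(LC) = 1/√(0.1·7.02e-07) = 3774 rad/s.
Step 2 — f₀ = ω₀/(2π) = 600.7 Hz.
Step 3 — Parallel Q: Q = R/(ω₀L) = 35.6/(3774·0.1) = 0.09432.
Step 4 — Bandwidth: Δω = ω₀/Q = 4.001e+04 rad/s; BW = Δω/(2π) = 6368 Hz.

(a) f₀ = 600.7 Hz  (b) Q = 0.09432  (c) BW = 6368 Hz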